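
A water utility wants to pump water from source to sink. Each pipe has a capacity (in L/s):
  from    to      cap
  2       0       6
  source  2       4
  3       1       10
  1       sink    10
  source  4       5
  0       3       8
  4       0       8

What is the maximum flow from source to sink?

Augment source->4->0->3->1->sink: bottleneck 5. Total 5.
Augment source->2->0->3->1->sink: bottleneck 3. Total 8.
No augmenting path remains in the residual graph.

8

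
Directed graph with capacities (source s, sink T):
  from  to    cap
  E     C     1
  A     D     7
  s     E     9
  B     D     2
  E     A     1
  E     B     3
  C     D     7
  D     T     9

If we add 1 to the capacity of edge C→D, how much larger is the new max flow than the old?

Original max flow = 4.
Edge C→D does not cross the min cut (source side {B, E, s}), so extra capacity there cannot help.
New max flow = 4. Increase = 0.

0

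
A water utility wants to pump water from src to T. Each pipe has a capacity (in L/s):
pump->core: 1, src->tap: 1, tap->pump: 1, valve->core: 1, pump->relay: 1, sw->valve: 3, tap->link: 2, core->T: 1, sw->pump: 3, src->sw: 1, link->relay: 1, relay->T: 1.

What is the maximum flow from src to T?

Augment src->tap->link->relay->T: bottleneck 1. Total 1.
Augment src->sw->pump->core->T: bottleneck 1. Total 2.
No augmenting path remains in the residual graph.

2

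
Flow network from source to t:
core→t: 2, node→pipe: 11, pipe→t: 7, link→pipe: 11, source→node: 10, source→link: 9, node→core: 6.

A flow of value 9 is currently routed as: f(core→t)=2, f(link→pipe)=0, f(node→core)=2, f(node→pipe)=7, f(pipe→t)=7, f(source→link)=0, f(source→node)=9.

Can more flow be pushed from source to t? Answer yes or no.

Residual reachable from source: {core, link, node, pipe, source}; t is not reachable.
Saturated cut: core→t, pipe→t with total capacity 9 = current flow value. Flow is maximum.

No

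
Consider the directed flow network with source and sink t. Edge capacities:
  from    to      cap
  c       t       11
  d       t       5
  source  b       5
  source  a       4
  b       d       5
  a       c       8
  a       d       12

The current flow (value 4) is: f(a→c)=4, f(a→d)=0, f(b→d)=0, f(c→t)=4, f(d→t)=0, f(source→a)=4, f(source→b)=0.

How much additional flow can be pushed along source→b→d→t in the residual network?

5

Residual capacities along the path: source→b: 5, b→d: 5, d→t: 5.
Minimum is 5.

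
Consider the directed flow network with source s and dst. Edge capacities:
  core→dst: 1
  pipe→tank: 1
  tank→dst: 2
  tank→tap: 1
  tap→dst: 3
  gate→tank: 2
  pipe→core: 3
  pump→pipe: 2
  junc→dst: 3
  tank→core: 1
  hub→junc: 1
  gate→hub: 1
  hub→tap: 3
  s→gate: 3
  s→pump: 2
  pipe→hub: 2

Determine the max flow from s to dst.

5

Augment s→gate→tank→dst: bottleneck 2. Total 2.
Augment s→pump→pipe→core→dst: bottleneck 1. Total 3.
Augment s→gate→hub→junc→dst: bottleneck 1. Total 4.
Augment s→pump→pipe→tank→tap→dst: bottleneck 1. Total 5.
No augmenting path remains in the residual graph.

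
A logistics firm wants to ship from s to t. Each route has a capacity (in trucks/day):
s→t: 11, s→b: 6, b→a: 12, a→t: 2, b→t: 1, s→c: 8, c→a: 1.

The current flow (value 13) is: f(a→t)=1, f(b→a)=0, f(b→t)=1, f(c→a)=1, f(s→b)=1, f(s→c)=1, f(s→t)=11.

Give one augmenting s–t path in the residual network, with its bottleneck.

Residual along s→b→a→t: s→b: 5, b→a: 12, a→t: 1.
Bottleneck = min = 1.

s→b→a→t, bottleneck 1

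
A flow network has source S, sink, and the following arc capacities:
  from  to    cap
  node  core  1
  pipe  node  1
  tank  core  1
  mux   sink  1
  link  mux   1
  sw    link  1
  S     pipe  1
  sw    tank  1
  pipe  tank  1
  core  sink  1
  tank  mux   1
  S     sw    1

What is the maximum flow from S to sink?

Augment S→sw→link→mux→sink: bottleneck 1. Total 1.
Augment S→pipe→tank→core→sink: bottleneck 1. Total 2.
No augmenting path remains in the residual graph.

2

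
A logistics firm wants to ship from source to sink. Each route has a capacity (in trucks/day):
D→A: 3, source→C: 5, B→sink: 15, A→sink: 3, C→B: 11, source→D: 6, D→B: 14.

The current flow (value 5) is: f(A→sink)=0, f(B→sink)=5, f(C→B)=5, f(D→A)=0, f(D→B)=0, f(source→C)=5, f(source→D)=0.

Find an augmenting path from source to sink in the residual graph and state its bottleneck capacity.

Residual along source→D→B→sink: source→D: 6, D→B: 14, B→sink: 10.
Bottleneck = min = 6.

source→D→B→sink, bottleneck 6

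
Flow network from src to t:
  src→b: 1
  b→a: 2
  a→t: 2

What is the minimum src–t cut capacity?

Max flow = 1 (via 1 augmenting path).
In the residual at optimum, the set reachable from src is {src}.
Cut edges: src→b (cap 1). Sum = 1.

1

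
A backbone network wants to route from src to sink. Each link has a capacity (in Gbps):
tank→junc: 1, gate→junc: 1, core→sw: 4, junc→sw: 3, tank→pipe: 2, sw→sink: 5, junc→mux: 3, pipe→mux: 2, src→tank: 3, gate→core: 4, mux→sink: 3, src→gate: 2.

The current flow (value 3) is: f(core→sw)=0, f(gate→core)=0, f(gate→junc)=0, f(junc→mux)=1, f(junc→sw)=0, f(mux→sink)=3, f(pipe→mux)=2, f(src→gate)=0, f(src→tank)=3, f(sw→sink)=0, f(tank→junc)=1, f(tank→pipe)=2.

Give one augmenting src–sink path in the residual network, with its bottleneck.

src→gate→junc→sw→sink, bottleneck 1

Residual along src→gate→junc→sw→sink: src→gate: 2, gate→junc: 1, junc→sw: 3, sw→sink: 5.
Bottleneck = min = 1.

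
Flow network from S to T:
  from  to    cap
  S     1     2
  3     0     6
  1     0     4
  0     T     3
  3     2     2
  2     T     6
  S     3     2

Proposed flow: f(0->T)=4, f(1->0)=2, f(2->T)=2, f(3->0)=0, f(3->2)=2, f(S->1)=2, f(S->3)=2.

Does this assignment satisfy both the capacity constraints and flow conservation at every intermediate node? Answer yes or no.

Capacity violated on 0->T: flow 4 > capacity 3.

No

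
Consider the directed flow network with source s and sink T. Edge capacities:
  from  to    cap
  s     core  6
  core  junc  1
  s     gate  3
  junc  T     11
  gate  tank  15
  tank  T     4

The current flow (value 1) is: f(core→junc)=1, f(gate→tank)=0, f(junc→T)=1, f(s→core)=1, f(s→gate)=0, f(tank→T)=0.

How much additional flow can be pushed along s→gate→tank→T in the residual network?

Residual capacities along the path: s→gate: 3, gate→tank: 15, tank→T: 4.
Minimum is 3.

3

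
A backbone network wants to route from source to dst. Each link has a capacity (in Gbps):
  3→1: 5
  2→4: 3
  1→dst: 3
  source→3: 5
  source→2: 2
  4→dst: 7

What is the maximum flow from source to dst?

5

Augment source→3→1→dst: bottleneck 3. Total 3.
Augment source→2→4→dst: bottleneck 2. Total 5.
No augmenting path remains in the residual graph.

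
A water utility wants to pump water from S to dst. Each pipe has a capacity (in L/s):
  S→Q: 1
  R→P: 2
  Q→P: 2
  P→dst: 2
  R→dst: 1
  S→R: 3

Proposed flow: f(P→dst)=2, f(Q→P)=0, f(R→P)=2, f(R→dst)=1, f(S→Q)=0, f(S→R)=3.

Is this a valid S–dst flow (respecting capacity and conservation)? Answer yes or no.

Every edge has 0 ≤ f(e) ≤ cap(e).
At each intermediate node, inflow equals outflow.

Yes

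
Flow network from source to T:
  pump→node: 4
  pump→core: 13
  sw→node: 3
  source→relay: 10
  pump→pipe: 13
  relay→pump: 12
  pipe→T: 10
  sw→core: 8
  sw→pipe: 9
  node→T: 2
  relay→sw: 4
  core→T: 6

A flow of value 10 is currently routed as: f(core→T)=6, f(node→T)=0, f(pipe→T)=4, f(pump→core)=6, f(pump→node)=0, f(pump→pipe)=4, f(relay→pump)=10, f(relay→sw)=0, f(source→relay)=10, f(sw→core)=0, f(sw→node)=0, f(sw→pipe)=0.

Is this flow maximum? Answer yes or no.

Residual reachable from source: {source}; T is not reachable.
Saturated cut: source→relay with total capacity 10 = current flow value. Flow is maximum.

Yes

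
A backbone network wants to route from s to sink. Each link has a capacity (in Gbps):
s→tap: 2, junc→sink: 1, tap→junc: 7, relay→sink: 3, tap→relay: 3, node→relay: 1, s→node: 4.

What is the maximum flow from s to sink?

Augment s→node→relay→sink: bottleneck 1. Total 1.
Augment s→tap→relay→sink: bottleneck 2. Total 3.
No augmenting path remains in the residual graph.

3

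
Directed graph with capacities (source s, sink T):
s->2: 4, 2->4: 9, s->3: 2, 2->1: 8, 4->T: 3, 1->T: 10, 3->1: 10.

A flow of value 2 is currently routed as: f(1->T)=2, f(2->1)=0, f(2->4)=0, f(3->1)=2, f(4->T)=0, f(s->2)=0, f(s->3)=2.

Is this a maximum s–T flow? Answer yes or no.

Residual path s->2->1->T has bottleneck 4 > 0.
Pushing 4 along it raises the flow to 6, so the given flow is not maximum.

No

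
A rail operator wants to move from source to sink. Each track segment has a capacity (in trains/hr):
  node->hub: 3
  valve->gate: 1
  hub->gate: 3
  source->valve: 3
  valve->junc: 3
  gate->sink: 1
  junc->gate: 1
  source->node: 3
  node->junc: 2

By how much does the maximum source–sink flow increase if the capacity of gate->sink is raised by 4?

Original max flow = 1.
After raising cap(gate->sink), augmenting paths through that edge carry 4 more units.
New max flow = 5. Increase = 4.

4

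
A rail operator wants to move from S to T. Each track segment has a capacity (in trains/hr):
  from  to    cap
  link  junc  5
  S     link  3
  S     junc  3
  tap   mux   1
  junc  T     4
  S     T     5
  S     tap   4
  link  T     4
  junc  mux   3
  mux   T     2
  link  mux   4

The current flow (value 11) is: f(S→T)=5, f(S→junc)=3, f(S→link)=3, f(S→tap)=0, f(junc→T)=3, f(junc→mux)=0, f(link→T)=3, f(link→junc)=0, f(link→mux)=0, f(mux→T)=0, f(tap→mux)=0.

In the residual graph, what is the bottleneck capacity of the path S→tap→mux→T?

1

Residual capacities along the path: S→tap: 4, tap→mux: 1, mux→T: 2.
Minimum is 1.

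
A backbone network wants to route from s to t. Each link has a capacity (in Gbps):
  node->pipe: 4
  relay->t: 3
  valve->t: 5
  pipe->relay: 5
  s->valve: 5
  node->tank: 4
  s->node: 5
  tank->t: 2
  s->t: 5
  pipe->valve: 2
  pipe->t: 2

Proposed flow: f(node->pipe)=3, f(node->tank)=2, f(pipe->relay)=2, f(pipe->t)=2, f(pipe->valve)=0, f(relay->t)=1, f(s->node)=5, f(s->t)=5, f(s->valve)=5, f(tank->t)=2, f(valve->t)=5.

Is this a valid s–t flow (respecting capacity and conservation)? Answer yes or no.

Conservation fails at pipe: inflow 3 ≠ outflow 4.

No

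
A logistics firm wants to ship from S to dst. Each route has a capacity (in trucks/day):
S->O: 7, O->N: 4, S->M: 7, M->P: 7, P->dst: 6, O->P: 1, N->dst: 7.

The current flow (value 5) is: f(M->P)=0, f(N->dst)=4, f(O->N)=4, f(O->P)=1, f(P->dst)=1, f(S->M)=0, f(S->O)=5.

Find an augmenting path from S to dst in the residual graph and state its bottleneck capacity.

Residual along S->M->P->dst: S->M: 7, M->P: 7, P->dst: 5.
Bottleneck = min = 5.

S->M->P->dst, bottleneck 5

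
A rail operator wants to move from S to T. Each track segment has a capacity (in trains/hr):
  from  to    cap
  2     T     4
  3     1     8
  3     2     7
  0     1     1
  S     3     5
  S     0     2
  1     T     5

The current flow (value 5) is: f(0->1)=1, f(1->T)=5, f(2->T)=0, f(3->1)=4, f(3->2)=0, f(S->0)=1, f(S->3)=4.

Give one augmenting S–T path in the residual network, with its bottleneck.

Residual along S->3->2->T: S->3: 1, 3->2: 7, 2->T: 4.
Bottleneck = min = 1.

S->3->2->T, bottleneck 1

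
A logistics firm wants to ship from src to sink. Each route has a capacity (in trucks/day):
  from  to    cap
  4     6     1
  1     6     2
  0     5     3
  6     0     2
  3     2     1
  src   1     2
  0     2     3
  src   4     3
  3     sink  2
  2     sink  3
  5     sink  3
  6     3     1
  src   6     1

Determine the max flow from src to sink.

Augment src→6→3→sink: bottleneck 1. Total 1.
Augment src→1→6→0→2→sink: bottleneck 2. Total 3.
No augmenting path remains in the residual graph.

3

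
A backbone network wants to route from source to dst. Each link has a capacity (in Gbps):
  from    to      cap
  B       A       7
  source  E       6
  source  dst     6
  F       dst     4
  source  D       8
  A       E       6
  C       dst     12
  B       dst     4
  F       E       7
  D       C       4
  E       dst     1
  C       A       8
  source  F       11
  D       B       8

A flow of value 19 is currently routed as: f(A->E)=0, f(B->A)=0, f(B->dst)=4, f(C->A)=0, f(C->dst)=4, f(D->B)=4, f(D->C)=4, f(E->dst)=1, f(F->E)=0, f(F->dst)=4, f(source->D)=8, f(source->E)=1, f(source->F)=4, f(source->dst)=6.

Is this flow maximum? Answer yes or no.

Yes

Residual reachable from source: {E, F, source}; dst is not reachable.
Saturated cut: source->D, source->dst, F->dst, E->dst with total capacity 19 = current flow value. Flow is maximum.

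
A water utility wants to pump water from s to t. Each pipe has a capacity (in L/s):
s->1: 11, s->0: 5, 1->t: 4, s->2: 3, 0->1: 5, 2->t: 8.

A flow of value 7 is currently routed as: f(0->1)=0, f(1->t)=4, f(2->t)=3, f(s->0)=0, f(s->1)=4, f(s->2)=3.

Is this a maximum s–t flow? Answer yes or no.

Yes

Residual reachable from s: {0, 1, s}; t is not reachable.
Saturated cut: s->2, 1->t with total capacity 7 = current flow value. Flow is maximum.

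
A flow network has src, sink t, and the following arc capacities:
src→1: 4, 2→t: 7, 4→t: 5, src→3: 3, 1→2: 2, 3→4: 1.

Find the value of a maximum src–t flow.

3

Augment src→3→4→t: bottleneck 1. Total 1.
Augment src→1→2→t: bottleneck 2. Total 3.
No augmenting path remains in the residual graph.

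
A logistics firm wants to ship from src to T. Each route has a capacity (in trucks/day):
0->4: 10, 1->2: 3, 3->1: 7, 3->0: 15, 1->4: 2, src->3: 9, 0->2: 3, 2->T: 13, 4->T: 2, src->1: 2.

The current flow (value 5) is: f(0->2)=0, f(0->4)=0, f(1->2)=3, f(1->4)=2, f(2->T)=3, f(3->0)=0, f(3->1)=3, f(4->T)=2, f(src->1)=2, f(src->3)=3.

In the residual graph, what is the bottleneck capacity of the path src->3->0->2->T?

Residual capacities along the path: src->3: 6, 3->0: 15, 0->2: 3, 2->T: 10.
Minimum is 3.

3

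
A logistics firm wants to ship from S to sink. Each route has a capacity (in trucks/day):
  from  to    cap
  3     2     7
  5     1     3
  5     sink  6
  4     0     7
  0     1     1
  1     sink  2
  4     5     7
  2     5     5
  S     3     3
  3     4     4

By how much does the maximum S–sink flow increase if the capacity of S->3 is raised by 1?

Original max flow = 3.
After raising cap(S->3), augmenting paths through that edge carry 1 more unit.
New max flow = 4. Increase = 1.

1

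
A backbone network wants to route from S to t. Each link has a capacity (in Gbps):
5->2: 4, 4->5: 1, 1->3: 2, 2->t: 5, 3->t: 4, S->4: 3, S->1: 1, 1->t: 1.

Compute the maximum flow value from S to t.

2

Augment S->1->t: bottleneck 1. Total 1.
Augment S->4->5->2->t: bottleneck 1. Total 2.
No augmenting path remains in the residual graph.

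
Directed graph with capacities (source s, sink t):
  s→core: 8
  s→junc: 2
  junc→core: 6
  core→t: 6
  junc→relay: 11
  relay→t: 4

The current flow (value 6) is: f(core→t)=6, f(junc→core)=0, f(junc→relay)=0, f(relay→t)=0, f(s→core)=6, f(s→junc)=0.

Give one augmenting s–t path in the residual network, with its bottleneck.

s→junc→relay→t, bottleneck 2

Residual along s→junc→relay→t: s→junc: 2, junc→relay: 11, relay→t: 4.
Bottleneck = min = 2.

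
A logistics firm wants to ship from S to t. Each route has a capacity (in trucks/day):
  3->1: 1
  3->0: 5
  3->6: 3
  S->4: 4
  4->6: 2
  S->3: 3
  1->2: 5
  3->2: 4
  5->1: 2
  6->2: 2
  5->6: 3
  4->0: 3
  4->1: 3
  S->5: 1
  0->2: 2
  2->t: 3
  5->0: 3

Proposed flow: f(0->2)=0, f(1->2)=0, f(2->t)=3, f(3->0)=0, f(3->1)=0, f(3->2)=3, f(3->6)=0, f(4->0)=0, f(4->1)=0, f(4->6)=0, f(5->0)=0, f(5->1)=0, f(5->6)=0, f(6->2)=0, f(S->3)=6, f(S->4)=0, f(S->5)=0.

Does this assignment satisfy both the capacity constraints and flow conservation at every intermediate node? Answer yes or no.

No

Capacity violated on S->3: flow 6 > capacity 3.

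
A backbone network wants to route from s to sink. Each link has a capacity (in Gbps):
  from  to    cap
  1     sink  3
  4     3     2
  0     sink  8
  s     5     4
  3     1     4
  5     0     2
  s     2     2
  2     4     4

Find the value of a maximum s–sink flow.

Augment s->5->0->sink: bottleneck 2. Total 2.
Augment s->2->4->3->1->sink: bottleneck 2. Total 4.
No augmenting path remains in the residual graph.

4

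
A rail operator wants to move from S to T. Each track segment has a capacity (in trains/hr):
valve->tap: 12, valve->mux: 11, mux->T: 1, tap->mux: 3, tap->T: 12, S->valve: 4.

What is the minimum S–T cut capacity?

Max flow = 4 (via 1 augmenting path).
In the residual at optimum, the set reachable from S is {S}.
Cut edges: S->valve (cap 4). Sum = 4.

4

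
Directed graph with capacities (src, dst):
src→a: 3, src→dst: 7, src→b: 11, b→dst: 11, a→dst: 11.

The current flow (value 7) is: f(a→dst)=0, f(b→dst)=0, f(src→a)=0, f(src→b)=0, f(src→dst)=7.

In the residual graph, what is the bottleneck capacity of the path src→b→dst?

11

Residual capacities along the path: src→b: 11, b→dst: 11.
Minimum is 11.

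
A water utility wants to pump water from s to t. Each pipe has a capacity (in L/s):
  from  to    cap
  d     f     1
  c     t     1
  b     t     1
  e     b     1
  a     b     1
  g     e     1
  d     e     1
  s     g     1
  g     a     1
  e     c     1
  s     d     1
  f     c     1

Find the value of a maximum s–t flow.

2

Augment s→g→a→b→t: bottleneck 1. Total 1.
Augment s→d→e→c→t: bottleneck 1. Total 2.
No augmenting path remains in the residual graph.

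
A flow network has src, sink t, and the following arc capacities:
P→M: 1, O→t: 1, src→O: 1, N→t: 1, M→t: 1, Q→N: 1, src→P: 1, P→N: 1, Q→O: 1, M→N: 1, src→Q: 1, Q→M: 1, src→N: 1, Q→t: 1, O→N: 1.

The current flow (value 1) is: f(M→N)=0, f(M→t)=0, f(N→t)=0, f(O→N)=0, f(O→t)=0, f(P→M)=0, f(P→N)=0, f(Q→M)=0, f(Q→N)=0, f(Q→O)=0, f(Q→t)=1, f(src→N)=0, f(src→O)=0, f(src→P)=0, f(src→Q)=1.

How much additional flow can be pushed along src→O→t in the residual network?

1

Residual capacities along the path: src→O: 1, O→t: 1.
Minimum is 1.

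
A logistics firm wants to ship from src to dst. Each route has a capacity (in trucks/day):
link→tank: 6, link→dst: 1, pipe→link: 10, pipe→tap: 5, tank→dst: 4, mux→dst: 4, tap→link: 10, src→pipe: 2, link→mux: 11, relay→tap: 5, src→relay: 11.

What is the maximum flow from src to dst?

7

Augment src→pipe→link→dst: bottleneck 1. Total 1.
Augment src→pipe→link→tank→dst: bottleneck 1. Total 2.
Augment src→relay→tap→link→tank→dst: bottleneck 3. Total 5.
Augment src→relay→tap→link→mux→dst: bottleneck 2. Total 7.
No augmenting path remains in the residual graph.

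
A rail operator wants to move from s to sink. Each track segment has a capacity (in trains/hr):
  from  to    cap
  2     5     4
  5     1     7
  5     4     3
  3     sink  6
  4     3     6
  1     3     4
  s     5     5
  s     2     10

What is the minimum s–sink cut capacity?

6

Max flow = 6 (via 3 augmenting paths).
In the residual at optimum, the set reachable from s is {1, 2, 3, 4, 5, s}.
Cut edges: 3->sink (cap 6). Sum = 6.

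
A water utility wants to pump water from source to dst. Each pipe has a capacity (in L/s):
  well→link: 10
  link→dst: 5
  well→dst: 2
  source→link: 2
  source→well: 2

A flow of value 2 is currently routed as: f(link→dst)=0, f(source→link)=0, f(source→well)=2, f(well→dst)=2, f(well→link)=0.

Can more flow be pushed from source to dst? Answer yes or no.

Yes

Residual path source→link→dst has bottleneck 2 > 0.
Pushing 2 along it raises the flow to 4, so the given flow is not maximum.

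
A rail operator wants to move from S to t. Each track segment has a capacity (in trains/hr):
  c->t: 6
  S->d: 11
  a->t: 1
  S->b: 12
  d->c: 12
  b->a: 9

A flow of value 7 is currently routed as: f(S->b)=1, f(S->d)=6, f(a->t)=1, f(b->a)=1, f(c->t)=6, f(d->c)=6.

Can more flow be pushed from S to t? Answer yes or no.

No

Residual reachable from S: {S, a, b, c, d}; t is not reachable.
Saturated cut: a->t, c->t with total capacity 7 = current flow value. Flow is maximum.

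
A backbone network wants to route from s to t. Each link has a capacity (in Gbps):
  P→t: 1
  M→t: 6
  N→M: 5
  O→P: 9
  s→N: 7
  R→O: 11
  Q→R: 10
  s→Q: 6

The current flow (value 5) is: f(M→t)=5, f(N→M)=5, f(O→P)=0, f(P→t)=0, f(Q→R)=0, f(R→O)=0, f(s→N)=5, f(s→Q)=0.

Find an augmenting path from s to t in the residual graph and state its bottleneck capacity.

s→Q→R→O→P→t, bottleneck 1

Residual along s→Q→R→O→P→t: s→Q: 6, Q→R: 10, R→O: 11, O→P: 9, P→t: 1.
Bottleneck = min = 1.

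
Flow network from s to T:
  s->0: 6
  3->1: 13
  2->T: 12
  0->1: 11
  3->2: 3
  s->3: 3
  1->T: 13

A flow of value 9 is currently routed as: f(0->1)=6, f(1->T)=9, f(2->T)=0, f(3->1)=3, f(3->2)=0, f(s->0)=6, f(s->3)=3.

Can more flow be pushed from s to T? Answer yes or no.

No

Residual reachable from s: {s}; T is not reachable.
Saturated cut: s->0, s->3 with total capacity 9 = current flow value. Flow is maximum.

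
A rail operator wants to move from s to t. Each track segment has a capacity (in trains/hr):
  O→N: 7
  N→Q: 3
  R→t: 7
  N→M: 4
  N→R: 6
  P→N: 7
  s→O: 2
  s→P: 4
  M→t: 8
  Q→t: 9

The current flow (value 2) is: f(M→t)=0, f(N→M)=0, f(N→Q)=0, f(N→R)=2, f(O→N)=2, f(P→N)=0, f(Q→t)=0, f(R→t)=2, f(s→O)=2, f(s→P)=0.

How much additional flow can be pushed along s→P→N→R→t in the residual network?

4

Residual capacities along the path: s→P: 4, P→N: 7, N→R: 4, R→t: 5.
Minimum is 4.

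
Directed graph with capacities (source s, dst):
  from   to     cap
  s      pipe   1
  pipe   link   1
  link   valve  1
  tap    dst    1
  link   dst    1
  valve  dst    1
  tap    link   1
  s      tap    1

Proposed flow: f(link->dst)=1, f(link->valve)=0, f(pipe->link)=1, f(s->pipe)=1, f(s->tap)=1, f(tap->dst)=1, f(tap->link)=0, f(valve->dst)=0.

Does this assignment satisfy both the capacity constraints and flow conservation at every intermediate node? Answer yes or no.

Yes

Every edge has 0 ≤ f(e) ≤ cap(e).
At each intermediate node, inflow equals outflow.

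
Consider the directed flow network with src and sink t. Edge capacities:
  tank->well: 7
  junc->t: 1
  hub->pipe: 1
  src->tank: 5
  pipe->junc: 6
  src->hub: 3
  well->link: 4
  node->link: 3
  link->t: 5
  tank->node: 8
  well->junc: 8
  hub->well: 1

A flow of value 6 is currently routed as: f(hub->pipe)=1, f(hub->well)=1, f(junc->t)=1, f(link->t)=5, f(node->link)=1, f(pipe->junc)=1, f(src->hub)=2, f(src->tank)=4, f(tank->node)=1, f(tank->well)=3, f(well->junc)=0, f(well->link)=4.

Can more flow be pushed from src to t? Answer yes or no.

No

Residual reachable from src: {hub, junc, link, node, pipe, src, tank, well}; t is not reachable.
Saturated cut: junc->t, link->t with total capacity 6 = current flow value. Flow is maximum.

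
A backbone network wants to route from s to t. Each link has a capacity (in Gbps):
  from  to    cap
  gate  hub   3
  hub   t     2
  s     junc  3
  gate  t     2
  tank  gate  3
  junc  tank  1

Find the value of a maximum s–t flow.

Augment s->junc->tank->gate->t: bottleneck 1. Total 1.
No augmenting path remains in the residual graph.

1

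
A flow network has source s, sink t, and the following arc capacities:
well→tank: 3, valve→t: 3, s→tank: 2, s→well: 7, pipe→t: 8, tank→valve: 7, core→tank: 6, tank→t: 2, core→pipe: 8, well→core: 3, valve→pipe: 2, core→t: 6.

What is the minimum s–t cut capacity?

Max flow = 8 (via 3 augmenting paths).
In the residual at optimum, the set reachable from s is {s, well}.
Cut edges: s→tank (cap 2), well→core (cap 3), well→tank (cap 3). Sum = 8.

8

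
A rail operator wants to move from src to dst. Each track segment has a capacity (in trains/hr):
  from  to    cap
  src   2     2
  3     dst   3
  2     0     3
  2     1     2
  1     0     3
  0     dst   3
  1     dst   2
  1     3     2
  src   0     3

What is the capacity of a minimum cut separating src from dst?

5

Max flow = 5 (via 2 augmenting paths).
In the residual at optimum, the set reachable from src is {src}.
Cut edges: src→2 (cap 2), src→0 (cap 3). Sum = 5.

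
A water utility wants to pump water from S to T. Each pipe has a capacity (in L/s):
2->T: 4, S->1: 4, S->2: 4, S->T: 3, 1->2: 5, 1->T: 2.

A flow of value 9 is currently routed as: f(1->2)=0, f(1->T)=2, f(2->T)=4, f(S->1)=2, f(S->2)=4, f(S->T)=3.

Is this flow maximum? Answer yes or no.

Residual reachable from S: {1, 2, S}; T is not reachable.
Saturated cut: S->T, 1->T, 2->T with total capacity 9 = current flow value. Flow is maximum.

Yes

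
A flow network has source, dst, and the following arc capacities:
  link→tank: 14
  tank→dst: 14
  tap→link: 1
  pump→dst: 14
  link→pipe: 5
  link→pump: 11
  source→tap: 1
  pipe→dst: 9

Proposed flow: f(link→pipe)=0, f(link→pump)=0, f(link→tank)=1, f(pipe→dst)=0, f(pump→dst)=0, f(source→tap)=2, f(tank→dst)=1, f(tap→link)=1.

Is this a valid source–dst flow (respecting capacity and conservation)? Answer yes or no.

Capacity violated on source→tap: flow 2 > capacity 1.

No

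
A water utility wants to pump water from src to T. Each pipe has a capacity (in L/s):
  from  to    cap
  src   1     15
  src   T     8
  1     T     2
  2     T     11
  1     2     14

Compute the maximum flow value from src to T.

21

Augment src->T: bottleneck 8. Total 8.
Augment src->1->T: bottleneck 2. Total 10.
Augment src->1->2->T: bottleneck 11. Total 21.
No augmenting path remains in the residual graph.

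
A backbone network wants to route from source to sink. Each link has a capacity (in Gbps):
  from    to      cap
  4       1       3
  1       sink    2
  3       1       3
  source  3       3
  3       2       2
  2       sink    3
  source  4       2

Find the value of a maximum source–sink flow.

Augment source->4->1->sink: bottleneck 2. Total 2.
Augment source->3->2->sink: bottleneck 2. Total 4.
No augmenting path remains in the residual graph.

4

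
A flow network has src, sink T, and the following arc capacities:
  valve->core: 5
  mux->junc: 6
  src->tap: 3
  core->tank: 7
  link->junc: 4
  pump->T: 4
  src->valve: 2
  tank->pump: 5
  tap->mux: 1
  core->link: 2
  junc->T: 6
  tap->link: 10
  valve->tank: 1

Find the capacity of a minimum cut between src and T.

Max flow = 5 (via 3 augmenting paths).
In the residual at optimum, the set reachable from src is {src}.
Cut edges: src->valve (cap 2), src->tap (cap 3). Sum = 5.

5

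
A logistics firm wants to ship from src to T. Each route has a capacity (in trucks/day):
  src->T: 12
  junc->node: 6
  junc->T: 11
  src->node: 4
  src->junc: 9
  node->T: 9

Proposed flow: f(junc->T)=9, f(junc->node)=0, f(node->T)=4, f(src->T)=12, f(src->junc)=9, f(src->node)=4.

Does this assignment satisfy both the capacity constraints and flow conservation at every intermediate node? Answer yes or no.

Yes

Every edge has 0 ≤ f(e) ≤ cap(e).
At each intermediate node, inflow equals outflow.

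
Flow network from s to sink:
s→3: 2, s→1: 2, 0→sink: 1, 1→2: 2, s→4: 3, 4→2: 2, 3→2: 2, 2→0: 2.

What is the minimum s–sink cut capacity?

Max flow = 1 (via 1 augmenting path).
In the residual at optimum, the set reachable from s is {0, 1, 2, 3, 4, s}.
Cut edges: 0→sink (cap 1). Sum = 1.

1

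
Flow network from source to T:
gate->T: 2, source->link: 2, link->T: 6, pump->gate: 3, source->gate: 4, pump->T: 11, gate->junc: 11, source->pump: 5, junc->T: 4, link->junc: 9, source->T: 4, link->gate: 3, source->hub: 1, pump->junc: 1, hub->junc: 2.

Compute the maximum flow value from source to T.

16

Augment source->T: bottleneck 4. Total 4.
Augment source->link->T: bottleneck 2. Total 6.
Augment source->pump->T: bottleneck 5. Total 11.
Augment source->gate->T: bottleneck 2. Total 13.
Augment source->gate->junc->T: bottleneck 2. Total 15.
Augment source->hub->junc->T: bottleneck 1. Total 16.
No augmenting path remains in the residual graph.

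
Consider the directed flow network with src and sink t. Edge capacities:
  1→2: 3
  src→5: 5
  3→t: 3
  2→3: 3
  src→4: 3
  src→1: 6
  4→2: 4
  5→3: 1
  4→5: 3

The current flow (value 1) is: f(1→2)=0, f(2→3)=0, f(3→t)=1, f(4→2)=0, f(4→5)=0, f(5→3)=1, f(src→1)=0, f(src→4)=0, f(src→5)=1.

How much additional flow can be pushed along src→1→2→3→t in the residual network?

2

Residual capacities along the path: src→1: 6, 1→2: 3, 2→3: 3, 3→t: 2.
Minimum is 2.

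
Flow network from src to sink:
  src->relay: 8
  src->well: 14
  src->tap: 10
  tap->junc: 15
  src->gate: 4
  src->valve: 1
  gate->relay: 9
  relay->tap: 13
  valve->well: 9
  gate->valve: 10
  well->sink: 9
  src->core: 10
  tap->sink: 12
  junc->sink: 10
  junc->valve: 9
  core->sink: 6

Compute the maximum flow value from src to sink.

37

Augment src->core->sink: bottleneck 6. Total 6.
Augment src->tap->sink: bottleneck 10. Total 16.
Augment src->well->sink: bottleneck 9. Total 25.
Augment src->relay->tap->sink: bottleneck 2. Total 27.
Augment src->relay->tap->junc->sink: bottleneck 6. Total 33.
Augment src->gate->relay->tap->junc->sink: bottleneck 4. Total 37.
No augmenting path remains in the residual graph.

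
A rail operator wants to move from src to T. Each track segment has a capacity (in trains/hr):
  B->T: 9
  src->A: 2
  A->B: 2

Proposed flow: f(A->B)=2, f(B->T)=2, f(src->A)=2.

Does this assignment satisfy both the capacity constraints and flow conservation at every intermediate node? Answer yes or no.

Yes

Every edge has 0 ≤ f(e) ≤ cap(e).
At each intermediate node, inflow equals outflow.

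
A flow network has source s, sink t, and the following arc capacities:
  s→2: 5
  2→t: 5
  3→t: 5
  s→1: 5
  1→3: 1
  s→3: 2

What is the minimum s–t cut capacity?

Max flow = 8 (via 3 augmenting paths).
In the residual at optimum, the set reachable from s is {1, s}.
Cut edges: s→2 (cap 5), s→3 (cap 2), 1→3 (cap 1). Sum = 8.

8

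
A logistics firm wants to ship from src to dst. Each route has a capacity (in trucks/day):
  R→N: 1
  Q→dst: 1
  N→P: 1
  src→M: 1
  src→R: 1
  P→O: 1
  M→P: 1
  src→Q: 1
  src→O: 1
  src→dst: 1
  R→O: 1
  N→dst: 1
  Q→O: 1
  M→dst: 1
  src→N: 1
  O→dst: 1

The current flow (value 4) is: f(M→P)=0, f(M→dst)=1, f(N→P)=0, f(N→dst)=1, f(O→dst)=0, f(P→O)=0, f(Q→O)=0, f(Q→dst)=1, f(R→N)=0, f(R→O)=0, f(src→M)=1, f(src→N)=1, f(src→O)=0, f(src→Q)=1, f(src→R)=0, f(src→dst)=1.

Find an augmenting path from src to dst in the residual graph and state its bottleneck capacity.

src→O→dst, bottleneck 1

Residual along src→O→dst: src→O: 1, O→dst: 1.
Bottleneck = min = 1.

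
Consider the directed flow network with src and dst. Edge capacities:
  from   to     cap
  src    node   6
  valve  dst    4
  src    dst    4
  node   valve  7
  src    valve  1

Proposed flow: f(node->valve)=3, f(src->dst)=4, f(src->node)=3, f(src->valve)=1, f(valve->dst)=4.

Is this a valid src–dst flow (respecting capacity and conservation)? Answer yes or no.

Every edge has 0 ≤ f(e) ≤ cap(e).
At each intermediate node, inflow equals outflow.

Yes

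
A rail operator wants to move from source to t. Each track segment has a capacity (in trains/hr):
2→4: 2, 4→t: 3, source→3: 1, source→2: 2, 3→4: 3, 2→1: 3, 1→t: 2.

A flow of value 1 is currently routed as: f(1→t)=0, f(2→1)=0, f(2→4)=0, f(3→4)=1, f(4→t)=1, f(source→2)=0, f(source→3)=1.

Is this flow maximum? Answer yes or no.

Residual path source→2→4→t has bottleneck 2 > 0.
Pushing 2 along it raises the flow to 3, so the given flow is not maximum.

No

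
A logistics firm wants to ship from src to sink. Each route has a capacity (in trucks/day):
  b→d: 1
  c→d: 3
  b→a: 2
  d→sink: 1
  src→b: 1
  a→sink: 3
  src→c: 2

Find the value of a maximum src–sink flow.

2

Augment src→b→a→sink: bottleneck 1. Total 1.
Augment src→c→d→sink: bottleneck 1. Total 2.
No augmenting path remains in the residual graph.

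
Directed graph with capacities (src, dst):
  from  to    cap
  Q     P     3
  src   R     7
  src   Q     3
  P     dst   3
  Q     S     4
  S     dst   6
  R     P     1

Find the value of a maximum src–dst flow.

4

Augment src->Q->S->dst: bottleneck 3. Total 3.
Augment src->R->P->dst: bottleneck 1. Total 4.
No augmenting path remains in the residual graph.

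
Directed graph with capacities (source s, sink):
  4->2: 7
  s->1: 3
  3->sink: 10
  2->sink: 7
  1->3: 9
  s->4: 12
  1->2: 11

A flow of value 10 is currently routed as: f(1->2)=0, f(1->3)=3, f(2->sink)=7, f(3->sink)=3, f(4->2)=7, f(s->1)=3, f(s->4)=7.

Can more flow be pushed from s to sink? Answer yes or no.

Residual reachable from s: {4, s}; sink is not reachable.
Saturated cut: s->1, 4->2 with total capacity 10 = current flow value. Flow is maximum.

No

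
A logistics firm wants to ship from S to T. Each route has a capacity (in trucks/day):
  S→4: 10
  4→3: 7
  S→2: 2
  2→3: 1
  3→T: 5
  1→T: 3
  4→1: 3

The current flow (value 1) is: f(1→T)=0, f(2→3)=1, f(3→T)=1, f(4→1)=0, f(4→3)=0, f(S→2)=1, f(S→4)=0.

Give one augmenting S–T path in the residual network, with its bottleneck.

Residual along S→4→3→T: S→4: 10, 4→3: 7, 3→T: 4.
Bottleneck = min = 4.

S→4→3→T, bottleneck 4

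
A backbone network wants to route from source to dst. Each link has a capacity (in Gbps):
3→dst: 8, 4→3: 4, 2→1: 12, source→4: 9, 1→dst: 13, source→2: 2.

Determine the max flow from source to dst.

Augment source→4→3→dst: bottleneck 4. Total 4.
Augment source→2→1→dst: bottleneck 2. Total 6.
No augmenting path remains in the residual graph.

6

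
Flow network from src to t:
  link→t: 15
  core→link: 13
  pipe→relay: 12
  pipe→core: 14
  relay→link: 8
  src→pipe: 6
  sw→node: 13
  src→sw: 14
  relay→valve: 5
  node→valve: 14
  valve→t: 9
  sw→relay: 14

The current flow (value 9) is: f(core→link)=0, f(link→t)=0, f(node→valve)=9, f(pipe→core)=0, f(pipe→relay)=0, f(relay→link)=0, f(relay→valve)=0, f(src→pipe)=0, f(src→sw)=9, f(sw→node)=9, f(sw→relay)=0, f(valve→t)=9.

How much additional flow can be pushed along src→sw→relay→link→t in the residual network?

Residual capacities along the path: src→sw: 5, sw→relay: 14, relay→link: 8, link→t: 15.
Minimum is 5.

5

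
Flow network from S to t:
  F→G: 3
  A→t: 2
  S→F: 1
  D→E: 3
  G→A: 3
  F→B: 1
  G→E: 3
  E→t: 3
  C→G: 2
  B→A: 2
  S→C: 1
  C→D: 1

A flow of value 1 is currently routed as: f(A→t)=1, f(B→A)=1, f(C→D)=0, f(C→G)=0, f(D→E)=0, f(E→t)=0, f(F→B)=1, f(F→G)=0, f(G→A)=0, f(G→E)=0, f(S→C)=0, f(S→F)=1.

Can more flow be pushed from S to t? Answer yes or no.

Residual path S→C→G→A→t has bottleneck 1 > 0.
Pushing 1 along it raises the flow to 2, so the given flow is not maximum.

Yes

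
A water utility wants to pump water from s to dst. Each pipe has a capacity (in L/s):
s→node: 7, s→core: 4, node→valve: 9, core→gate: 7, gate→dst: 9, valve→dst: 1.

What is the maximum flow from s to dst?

Augment s→core→gate→dst: bottleneck 4. Total 4.
Augment s→node→valve→dst: bottleneck 1. Total 5.
No augmenting path remains in the residual graph.

5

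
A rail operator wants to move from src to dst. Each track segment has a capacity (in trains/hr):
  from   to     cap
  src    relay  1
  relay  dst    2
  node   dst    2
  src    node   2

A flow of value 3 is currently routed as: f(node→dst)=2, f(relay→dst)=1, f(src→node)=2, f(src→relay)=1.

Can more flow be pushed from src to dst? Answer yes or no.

Residual reachable from src: {src}; dst is not reachable.
Saturated cut: src→node, src→relay with total capacity 3 = current flow value. Flow is maximum.

No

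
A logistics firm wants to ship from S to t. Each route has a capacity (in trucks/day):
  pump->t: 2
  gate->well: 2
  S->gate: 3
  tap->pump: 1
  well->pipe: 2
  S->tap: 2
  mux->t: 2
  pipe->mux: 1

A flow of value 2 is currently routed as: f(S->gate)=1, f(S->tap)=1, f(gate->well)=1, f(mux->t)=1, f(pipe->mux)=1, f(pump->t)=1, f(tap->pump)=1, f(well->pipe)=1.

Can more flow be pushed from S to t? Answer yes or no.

No

Residual reachable from S: {S, gate, pipe, tap, well}; t is not reachable.
Saturated cut: pipe->mux, tap->pump with total capacity 2 = current flow value. Flow is maximum.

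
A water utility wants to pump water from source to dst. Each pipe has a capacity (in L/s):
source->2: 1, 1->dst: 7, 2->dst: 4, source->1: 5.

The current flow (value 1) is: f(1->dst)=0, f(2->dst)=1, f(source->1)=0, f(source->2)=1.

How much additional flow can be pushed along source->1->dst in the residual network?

Residual capacities along the path: source->1: 5, 1->dst: 7.
Minimum is 5.

5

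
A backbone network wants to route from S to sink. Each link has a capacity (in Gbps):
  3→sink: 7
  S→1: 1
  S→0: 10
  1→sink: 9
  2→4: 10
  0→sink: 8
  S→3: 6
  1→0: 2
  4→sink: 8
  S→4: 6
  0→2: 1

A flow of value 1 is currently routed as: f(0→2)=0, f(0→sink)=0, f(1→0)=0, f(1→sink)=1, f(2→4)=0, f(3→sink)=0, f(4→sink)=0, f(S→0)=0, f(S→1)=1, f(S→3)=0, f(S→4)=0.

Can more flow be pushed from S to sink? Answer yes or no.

Residual path S→3→sink has bottleneck 6 > 0.
Pushing 6 along it raises the flow to 7, so the given flow is not maximum.

Yes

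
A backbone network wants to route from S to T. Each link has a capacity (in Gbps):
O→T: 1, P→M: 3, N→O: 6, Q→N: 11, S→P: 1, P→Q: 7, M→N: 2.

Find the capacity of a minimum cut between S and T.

1

Max flow = 1 (via 1 augmenting path).
In the residual at optimum, the set reachable from S is {S}.
Cut edges: S→P (cap 1). Sum = 1.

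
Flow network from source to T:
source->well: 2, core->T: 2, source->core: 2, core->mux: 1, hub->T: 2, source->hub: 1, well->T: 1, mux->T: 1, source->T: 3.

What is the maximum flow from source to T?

Augment source->T: bottleneck 3. Total 3.
Augment source->well->T: bottleneck 1. Total 4.
Augment source->hub->T: bottleneck 1. Total 5.
Augment source->core->T: bottleneck 2. Total 7.
No augmenting path remains in the residual graph.

7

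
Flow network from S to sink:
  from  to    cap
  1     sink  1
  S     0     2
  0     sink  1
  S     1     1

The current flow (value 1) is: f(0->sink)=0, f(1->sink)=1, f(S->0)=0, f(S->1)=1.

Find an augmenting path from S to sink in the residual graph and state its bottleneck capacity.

S->0->sink, bottleneck 1

Residual along S->0->sink: S->0: 2, 0->sink: 1.
Bottleneck = min = 1.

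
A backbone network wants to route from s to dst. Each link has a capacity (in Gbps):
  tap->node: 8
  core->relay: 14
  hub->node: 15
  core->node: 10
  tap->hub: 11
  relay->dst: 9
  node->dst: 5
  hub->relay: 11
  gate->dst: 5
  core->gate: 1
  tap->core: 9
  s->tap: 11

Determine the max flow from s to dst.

11

Augment s->tap->node->dst: bottleneck 5. Total 5.
Augment s->tap->core->gate->dst: bottleneck 1. Total 6.
Augment s->tap->core->relay->dst: bottleneck 5. Total 11.
No augmenting path remains in the residual graph.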